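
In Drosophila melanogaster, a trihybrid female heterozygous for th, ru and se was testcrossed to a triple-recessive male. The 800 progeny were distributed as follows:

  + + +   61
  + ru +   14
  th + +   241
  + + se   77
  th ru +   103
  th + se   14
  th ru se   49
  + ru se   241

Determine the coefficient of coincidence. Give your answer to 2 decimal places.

The two most frequent reciprocal classes, th + + and + ru se, are the parental types, so the F1 was th + + / + ru se.
The two rarest classes, th + se and + ru +, are the double crossovers. Comparing them with the parentals, only the se allele has switched, so se is the middle locus and the order is ru – se – th.
ru–se: (180 + 28)/800 = 0.2600; se–th: (110 + 28)/800 = 0.1725.
Expected DCO frequency = 0.2600 × 0.1725 ≈ 0.04485; observed = 28/800 ≈ 0.03500.
Coefficient of coincidence = 0.03500/0.04485 ≈ 0.78.

0.78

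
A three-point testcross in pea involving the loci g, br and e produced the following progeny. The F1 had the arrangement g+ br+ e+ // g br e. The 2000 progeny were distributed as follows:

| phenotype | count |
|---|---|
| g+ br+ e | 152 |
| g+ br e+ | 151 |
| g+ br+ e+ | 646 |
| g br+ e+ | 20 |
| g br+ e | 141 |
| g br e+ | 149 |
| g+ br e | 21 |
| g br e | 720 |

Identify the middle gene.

The two rarest classes, g br+ e+ and g+ br e, are the double crossovers. Comparing them with the parentals, only the g allele has switched, so g is the middle locus and the order is br – g – e.

g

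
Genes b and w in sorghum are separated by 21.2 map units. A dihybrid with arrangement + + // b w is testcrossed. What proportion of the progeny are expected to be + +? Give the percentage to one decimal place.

A map distance of 21.2 map units corresponds to a recombination frequency of 0.212.
The F1 is + + / b w, so + + is a parental gamete class with expected frequency (1 − r)/2 = 0.788/2 = 0.3940.
That is 0.3940 = 39.4% of the progeny.

39.4%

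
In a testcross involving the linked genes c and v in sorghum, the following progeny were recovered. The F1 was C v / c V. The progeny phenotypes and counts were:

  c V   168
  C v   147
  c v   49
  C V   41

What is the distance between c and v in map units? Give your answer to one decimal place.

22.2 map units

The recombinant classes are C V and c v: 41 + 49 = 90.
Recombination frequency = 90/405 = 0.2222 ≈ 22.2%, i.e. 22.2 map units.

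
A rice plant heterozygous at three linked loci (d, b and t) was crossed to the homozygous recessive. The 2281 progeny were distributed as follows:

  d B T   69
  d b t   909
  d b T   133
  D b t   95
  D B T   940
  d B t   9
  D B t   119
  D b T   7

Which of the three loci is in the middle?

The two most frequent reciprocal classes, D B T and d b t, are the parental types, so the F1 was D B T / d b t.
The two rarest classes, D b T and d B t, are the double crossovers. Comparing them with the parentals, only the b allele has switched, so b is the middle locus and the order is t – b – d.

b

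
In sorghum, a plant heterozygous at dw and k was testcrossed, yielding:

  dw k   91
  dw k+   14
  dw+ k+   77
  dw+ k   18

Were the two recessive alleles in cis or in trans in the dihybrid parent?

The two most frequent classes are dw+ k+ (77) and dw k (91); these are the parental (non-recombinant) types.
So the F1 carried dw+ k+ on one chromosome and dw k on the other — the recessive alleles are on the same chromosome (cis / coupling).

cis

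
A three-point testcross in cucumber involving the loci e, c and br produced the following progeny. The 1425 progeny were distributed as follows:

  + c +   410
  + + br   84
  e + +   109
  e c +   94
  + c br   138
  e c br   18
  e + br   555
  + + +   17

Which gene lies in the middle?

c

The two most frequent reciprocal classes, + c + and e + br, are the parental types, so the F1 was + c + / e + br.
The two rarest classes, + + + and e c br, are the double crossovers. Comparing them with the parentals, only the c allele has switched, so c is the middle locus and the order is e – c – br.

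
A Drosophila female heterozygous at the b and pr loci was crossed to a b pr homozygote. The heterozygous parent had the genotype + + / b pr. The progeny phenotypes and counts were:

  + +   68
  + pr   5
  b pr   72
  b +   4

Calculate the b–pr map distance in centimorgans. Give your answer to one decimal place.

The recombinant classes are + pr and b +: 5 + 4 = 9.
Recombination frequency = 9/149 = 0.0604 ≈ 6.0%, i.e. 6.0 centimorgans.

6.0 centimorgans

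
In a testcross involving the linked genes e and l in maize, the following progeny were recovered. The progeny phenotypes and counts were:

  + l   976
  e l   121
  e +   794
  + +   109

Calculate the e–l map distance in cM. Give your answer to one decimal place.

The two most frequent classes, + l (976) and e + (794), are the parental types, so the F1 was + l / e +.
The recombinant classes are + + and e l: 109 + 121 = 230.
Recombination frequency = 230/2000 = 0.1150 ≈ 11.5%, i.e. 11.5 cM.

11.5 cM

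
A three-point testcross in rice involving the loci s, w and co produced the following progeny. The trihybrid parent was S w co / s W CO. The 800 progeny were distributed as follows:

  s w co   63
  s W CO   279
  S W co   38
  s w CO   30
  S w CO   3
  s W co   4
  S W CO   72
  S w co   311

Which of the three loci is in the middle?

The two rarest classes, S w CO and s W co, are the double crossovers. Comparing them with the parentals, only the co allele has switched, so co is the middle locus and the order is w – co – s.

co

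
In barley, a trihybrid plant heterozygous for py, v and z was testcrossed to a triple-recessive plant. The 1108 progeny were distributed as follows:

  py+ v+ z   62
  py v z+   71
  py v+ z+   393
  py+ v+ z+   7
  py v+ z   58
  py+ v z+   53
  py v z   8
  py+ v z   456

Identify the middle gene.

The two most frequent reciprocal classes, py+ v z and py v+ z+, are the parental types, so the F1 was py+ v z / py v+ z+.
The two rarest classes, py v z and py+ v+ z+, are the double crossovers. Comparing them with the parentals, only the py allele has switched, so py is the middle locus and the order is v – py – z.

py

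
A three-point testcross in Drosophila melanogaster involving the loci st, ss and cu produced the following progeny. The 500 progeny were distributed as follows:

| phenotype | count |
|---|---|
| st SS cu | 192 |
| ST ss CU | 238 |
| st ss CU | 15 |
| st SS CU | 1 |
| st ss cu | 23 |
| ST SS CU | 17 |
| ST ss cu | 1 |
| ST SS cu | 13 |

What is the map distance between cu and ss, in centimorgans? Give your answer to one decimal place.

The two most frequent reciprocal classes, st SS cu and ST ss CU, are the parental types, so the F1 was st SS cu / ST ss CU.
The two rarest classes, st SS CU and ST ss cu, are the double crossovers. Comparing them with the parentals, only the cu allele has switched, so cu is the middle locus and the order is st – cu – ss.
Crossovers in the cu–ss interval produce the single-crossover classes st ss cu and ST SS CU (23 + 17 = 40) plus the double crossovers (2).
RF(cu–ss) = (40 + 2) / 500 = 42/500 = 0.0840 → 8.4 centimorgans.

8.4 centimorgans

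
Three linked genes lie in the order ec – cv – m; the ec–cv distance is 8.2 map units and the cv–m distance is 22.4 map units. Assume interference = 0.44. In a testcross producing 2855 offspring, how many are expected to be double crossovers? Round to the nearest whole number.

29

Map distances give recombination frequencies of 0.082 and 0.224 for the two intervals.
With interference 0.44 (so coincidence = 0.56), expected double-crossover frequency = 0.082 × 0.224 × 0.56 = 0.01029.
Expected number = 0.01029 × 2855 = 29.37 ≈ 29.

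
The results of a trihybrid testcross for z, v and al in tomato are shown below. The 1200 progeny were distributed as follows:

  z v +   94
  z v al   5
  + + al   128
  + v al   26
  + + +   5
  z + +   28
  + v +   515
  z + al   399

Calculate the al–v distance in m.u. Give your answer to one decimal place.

The two most frequent reciprocal classes, z + al and + v +, are the parental types, so the F1 was z + al / + v +.
The two rarest classes, z v al and + + +, are the double crossovers. Comparing them with the parentals, only the v allele has switched, so v is the middle locus and the order is al – v – z.
Crossovers in the al–v interval produce the single-crossover classes z + + and + v al (28 + 26 = 54) plus the double crossovers (10).
RF(al–v) = (54 + 10) / 1200 = 64/1200 = 0.0533 → 5.3 m.u.

5.3 m.u.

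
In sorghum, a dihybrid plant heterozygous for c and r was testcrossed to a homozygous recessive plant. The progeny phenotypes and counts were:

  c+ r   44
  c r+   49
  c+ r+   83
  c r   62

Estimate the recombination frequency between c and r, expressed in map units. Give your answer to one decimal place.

39.1 map units

The two most frequent classes, c+ r+ (83) and c r (62), are the parental types, so the F1 was c+ r+ / c r.
The recombinant classes are c+ r and c r+: 44 + 49 = 93.
Recombination frequency = 93/238 = 0.3908 ≈ 39.1%, i.e. 39.1 map units.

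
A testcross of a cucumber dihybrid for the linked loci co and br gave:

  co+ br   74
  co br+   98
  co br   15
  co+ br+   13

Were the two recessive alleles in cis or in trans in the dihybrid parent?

trans

The two most frequent classes are co+ br (74) and co br+ (98); these are the parental (non-recombinant) types.
So the F1 carried co+ br on one chromosome and co br+ on the other — the recessive alleles are on opposite chromosomes (trans / repulsion).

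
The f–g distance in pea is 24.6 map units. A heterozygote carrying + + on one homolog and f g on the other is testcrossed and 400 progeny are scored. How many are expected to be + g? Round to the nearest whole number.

A map distance of 24.6 map units corresponds to a recombination frequency of 0.246.
The F1 is + + / f g, so + g is a recombinant gamete class with expected frequency r/2 = 0.246/2 = 0.1230.
Expected number = 0.1230 × 400 = 49.20 ≈ 49.

49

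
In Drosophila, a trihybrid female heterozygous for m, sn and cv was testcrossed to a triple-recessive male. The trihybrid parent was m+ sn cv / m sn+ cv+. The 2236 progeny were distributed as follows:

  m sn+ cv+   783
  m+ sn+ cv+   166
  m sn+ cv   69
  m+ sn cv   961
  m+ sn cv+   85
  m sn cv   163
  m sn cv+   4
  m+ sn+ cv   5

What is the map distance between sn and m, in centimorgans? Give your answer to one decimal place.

15.1 centimorgans

The two rarest classes, m+ sn+ cv and m sn cv+, are the double crossovers. Comparing them with the parentals, only the sn allele has switched, so sn is the middle locus and the order is m – sn – cv.
Crossovers in the m–sn interval produce the single-crossover classes m sn cv and m+ sn+ cv+ (163 + 166 = 329) plus the double crossovers (9).
RF(m–sn) = (329 + 9) / 2236 = 338/2236 = 0.1512 → 15.1 centimorgans.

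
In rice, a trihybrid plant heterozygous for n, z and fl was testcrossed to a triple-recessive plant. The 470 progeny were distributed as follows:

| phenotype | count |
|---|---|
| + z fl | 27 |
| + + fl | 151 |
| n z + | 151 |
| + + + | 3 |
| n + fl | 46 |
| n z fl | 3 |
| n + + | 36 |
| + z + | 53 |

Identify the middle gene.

fl

The two most frequent reciprocal classes, + + fl and n z +, are the parental types, so the F1 was + + fl / n z +.
The two rarest classes, + + + and n z fl, are the double crossovers. Comparing them with the parentals, only the fl allele has switched, so fl is the middle locus and the order is z – fl – n.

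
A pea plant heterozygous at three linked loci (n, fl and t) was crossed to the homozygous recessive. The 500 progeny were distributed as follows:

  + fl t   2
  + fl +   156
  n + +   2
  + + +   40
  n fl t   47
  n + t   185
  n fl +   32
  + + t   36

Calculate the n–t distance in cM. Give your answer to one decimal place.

The two most frequent reciprocal classes, + fl + and n + t, are the parental types, so the F1 was + fl + / n + t.
The two rarest classes, + fl t and n + +, are the double crossovers. Comparing them with the parentals, only the t allele has switched, so t is the middle locus and the order is fl – t – n.
Crossovers in the t–n interval produce the single-crossover classes n fl + and + + t (32 + 36 = 68) plus the double crossovers (4).
RF(t–n) = (68 + 4) / 500 = 72/500 = 0.1440 → 14.4 cM.

14.4 cM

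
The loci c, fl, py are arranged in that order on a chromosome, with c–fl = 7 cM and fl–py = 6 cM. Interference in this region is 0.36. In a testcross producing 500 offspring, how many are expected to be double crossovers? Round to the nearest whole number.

1

Map distances give recombination frequencies of 0.070 and 0.060 for the two intervals.
With interference 0.36 (so coincidence = 0.64), expected double-crossover frequency = 0.070 × 0.060 × 0.64 = 0.00269.
Expected number = 0.00269 × 500 = 1.34 ≈ 1.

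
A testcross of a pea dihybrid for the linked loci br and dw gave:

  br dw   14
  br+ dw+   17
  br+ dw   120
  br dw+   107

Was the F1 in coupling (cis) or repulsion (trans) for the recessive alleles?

The two most frequent classes are br+ dw (120) and br dw+ (107); these are the parental (non-recombinant) types.
So the F1 carried br+ dw on one chromosome and br dw+ on the other — the recessive alleles are on opposite chromosomes (trans / repulsion).

trans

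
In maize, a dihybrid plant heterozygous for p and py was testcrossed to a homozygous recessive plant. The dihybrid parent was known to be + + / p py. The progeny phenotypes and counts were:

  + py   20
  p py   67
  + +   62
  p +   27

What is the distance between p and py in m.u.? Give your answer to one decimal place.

26.7 m.u.

The recombinant classes are + py and p +: 20 + 27 = 47.
Recombination frequency = 47/176 = 0.2670 ≈ 26.7%, i.e. 26.7 m.u.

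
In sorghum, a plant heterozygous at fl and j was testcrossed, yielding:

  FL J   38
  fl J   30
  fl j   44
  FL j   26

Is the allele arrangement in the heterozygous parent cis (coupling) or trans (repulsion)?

cis

The two most frequent classes are FL J (38) and fl j (44); these are the parental (non-recombinant) types.
So the F1 carried FL J on one chromosome and fl j on the other — the recessive alleles are on the same chromosome (cis / coupling).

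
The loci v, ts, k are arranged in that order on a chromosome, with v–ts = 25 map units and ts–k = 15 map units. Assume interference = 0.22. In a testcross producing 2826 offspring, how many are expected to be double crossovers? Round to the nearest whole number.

Map distances give recombination frequencies of 0.250 and 0.150 for the two intervals.
With interference 0.22 (so coincidence = 0.78), expected double-crossover frequency = 0.250 × 0.150 × 0.78 = 0.02925.
Expected number = 0.02925 × 2826 = 82.66 ≈ 83.

83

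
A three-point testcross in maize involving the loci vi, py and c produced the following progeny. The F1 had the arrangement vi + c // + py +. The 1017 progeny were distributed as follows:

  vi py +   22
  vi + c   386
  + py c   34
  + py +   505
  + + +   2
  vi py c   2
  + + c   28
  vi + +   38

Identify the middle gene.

py

The two rarest classes, vi py c and + + +, are the double crossovers. Comparing them with the parentals, only the py allele has switched, so py is the middle locus and the order is c – py – vi.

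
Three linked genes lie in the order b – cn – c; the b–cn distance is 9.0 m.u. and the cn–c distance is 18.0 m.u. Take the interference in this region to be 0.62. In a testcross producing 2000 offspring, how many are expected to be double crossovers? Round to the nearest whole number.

12

Map distances give recombination frequencies of 0.090 and 0.180 for the two intervals.
With interference 0.62 (so coincidence = 0.38), expected double-crossover frequency = 0.090 × 0.180 × 0.38 = 0.00616.
Expected number = 0.00616 × 2000 = 12.31 ≈ 12.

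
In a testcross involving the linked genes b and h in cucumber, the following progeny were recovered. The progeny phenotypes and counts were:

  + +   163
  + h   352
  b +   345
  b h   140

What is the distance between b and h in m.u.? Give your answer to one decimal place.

The two most frequent classes, + h (352) and b + (345), are the parental types, so the F1 was + h / b +.
The recombinant classes are + + and b h: 163 + 140 = 303.
Recombination frequency = 303/1000 = 0.3030 ≈ 30.3%, i.e. 30.3 m.u.

30.3 m.u.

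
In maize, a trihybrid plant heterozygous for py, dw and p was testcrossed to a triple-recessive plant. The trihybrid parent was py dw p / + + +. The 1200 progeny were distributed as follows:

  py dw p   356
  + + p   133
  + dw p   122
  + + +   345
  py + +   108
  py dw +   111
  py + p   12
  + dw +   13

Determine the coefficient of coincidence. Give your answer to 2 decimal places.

The two rarest classes, py + p and + dw +, are the double crossovers. Comparing them with the parentals, only the dw allele has switched, so dw is the middle locus and the order is py – dw – p.
py–dw: (230 + 25)/1200 = 0.2125; dw–p: (244 + 25)/1200 = 0.2242.
Expected DCO frequency = 0.2125 × 0.2242 ≈ 0.04764; observed = 25/1200 ≈ 0.02083.
Coefficient of coincidence = 0.02083/0.04764 ≈ 0.44.

0.44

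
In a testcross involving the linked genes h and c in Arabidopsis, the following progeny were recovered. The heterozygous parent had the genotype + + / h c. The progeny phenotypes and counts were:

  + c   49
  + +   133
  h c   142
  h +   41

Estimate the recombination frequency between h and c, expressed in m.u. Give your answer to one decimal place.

The recombinant classes are + c and h +: 49 + 41 = 90.
Recombination frequency = 90/365 = 0.2466 ≈ 24.7%, i.e. 24.7 m.u.

24.7 m.u.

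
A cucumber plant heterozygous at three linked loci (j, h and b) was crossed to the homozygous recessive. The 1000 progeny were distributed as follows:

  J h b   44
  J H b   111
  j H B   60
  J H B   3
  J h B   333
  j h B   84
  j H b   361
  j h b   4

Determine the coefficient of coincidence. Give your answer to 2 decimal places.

The two most frequent reciprocal classes, j H b and J h B, are the parental types, so the F1 was j H b / J h B.
The two rarest classes, j h b and J H B, are the double crossovers. Comparing them with the parentals, only the h allele has switched, so h is the middle locus and the order is j – h – b.
j–h: (195 + 7)/1000 = 0.2020; h–b: (104 + 7)/1000 = 0.1110.
Expected DCO frequency = 0.2020 × 0.1110 ≈ 0.02242; observed = 7/1000 ≈ 0.00700.
Coefficient of coincidence = 0.00700/0.02242 ≈ 0.31.

0.31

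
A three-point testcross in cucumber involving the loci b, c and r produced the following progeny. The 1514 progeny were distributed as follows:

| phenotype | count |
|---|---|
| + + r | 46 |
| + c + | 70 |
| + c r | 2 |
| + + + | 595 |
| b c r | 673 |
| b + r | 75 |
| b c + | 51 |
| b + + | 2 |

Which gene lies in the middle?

b

The two most frequent reciprocal classes, + + + and b c r, are the parental types, so the F1 was + + + / b c r.
The two rarest classes, b + + and + c r, are the double crossovers. Comparing them with the parentals, only the b allele has switched, so b is the middle locus and the order is r – b – c.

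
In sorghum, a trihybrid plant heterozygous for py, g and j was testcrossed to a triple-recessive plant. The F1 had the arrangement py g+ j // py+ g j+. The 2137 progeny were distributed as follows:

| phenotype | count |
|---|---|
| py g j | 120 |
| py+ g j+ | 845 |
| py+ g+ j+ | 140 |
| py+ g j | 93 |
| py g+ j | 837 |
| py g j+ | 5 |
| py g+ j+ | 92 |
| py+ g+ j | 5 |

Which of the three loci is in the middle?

py

The two rarest classes, py+ g+ j and py g j+, are the double crossovers. Comparing them with the parentals, only the py allele has switched, so py is the middle locus and the order is j – py – g.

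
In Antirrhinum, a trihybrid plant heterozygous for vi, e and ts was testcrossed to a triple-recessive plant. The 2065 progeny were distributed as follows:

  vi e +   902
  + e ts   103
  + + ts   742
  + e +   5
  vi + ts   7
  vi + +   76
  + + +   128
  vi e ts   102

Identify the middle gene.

The two most frequent reciprocal classes, + + ts and vi e +, are the parental types, so the F1 was + + ts / vi e +.
The two rarest classes, vi + ts and + e +, are the double crossovers. Comparing them with the parentals, only the vi allele has switched, so vi is the middle locus and the order is e – vi – ts.

vi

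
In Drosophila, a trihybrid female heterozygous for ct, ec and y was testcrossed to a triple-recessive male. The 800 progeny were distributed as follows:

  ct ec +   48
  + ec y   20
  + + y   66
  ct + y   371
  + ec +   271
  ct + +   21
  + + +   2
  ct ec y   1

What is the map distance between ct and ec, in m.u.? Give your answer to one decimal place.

14.6 m.u.

The two most frequent reciprocal classes, + ec + and ct + y, are the parental types, so the F1 was + ec + / ct + y.
The two rarest classes, + + + and ct ec y, are the double crossovers. Comparing them with the parentals, only the ec allele has switched, so ec is the middle locus and the order is ct – ec – y.
Crossovers in the ct–ec interval produce the single-crossover classes ct ec + and + + y (48 + 66 = 114) plus the double crossovers (3).
RF(ct–ec) = (114 + 3) / 800 = 117/800 = 0.1462 → 14.6 m.u.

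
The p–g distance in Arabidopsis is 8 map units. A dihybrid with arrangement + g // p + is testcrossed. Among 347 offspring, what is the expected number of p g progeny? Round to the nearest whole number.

A map distance of 8 map units corresponds to a recombination frequency of 0.080.
The F1 is + g / p +, so p g is a recombinant gamete class with expected frequency r/2 = 0.080/2 = 0.0400.
Expected number = 0.0400 × 347 = 13.88 ≈ 14.

14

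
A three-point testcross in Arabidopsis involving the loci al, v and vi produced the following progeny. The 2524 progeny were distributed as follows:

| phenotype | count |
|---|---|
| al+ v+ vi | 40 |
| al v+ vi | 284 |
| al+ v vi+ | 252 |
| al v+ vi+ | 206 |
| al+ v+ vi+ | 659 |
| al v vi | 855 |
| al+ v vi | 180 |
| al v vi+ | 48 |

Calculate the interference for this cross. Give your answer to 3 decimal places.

0.249

The two most frequent reciprocal classes, al+ v+ vi+ and al v vi, are the parental types, so the F1 was al+ v+ vi+ / al v vi.
The two rarest classes, al+ v+ vi and al v vi+, are the double crossovers. Comparing them with the parentals, only the vi allele has switched, so vi is the middle locus and the order is v – vi – al.
v–vi: (536 + 88)/2524 = 0.2472; vi–al: (386 + 88)/2524 = 0.1878.
Expected DCO frequency = 0.2472 × 0.1878 ≈ 0.04642; observed = 88/2524 ≈ 0.03487.
Coefficient of coincidence = 0.03487/0.04642 ≈ 0.751; interference = 1 − 0.751 = 0.249.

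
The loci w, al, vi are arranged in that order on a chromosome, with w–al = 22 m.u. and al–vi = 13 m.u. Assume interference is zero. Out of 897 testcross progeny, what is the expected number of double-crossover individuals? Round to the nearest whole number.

26

Map distances give recombination frequencies of 0.220 and 0.130 for the two intervals.
With no interference, expected double-crossover frequency = 0.220 × 0.130 = 0.02860.
Expected number = 0.02860 × 897 = 25.65 ≈ 26.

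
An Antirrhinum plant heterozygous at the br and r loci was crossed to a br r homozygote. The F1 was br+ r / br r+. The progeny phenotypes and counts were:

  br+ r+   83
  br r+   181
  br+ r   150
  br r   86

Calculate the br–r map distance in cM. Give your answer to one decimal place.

33.8 cM

The recombinant classes are br+ r+ and br r: 83 + 86 = 169.
Recombination frequency = 169/500 = 0.3380 ≈ 33.8%, i.e. 33.8 cM.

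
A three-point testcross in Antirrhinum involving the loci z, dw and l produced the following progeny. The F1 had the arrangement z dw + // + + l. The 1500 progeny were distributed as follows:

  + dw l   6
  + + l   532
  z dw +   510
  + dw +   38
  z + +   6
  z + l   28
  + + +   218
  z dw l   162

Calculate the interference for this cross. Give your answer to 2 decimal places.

The two rarest classes, z + + and + dw l, are the double crossovers. Comparing them with the parentals, only the dw allele has switched, so dw is the middle locus and the order is l – dw – z.
l–dw: (380 + 12)/1500 = 0.2613; dw–z: (66 + 12)/1500 = 0.0520.
Expected DCO frequency = 0.2613 × 0.0520 ≈ 0.01359; observed = 12/1500 ≈ 0.00800.
Coefficient of coincidence = 0.00800/0.01359 ≈ 0.59; interference = 1 − 0.59 = 0.41.

0.41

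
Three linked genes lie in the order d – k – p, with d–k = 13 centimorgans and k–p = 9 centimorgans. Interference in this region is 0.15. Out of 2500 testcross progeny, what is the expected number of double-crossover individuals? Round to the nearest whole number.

Map distances give recombination frequencies of 0.130 and 0.090 for the two intervals.
With interference 0.15 (so coincidence = 0.85), expected double-crossover frequency = 0.130 × 0.090 × 0.85 = 0.00995.
Expected number = 0.00995 × 2500 = 24.86 ≈ 25.

25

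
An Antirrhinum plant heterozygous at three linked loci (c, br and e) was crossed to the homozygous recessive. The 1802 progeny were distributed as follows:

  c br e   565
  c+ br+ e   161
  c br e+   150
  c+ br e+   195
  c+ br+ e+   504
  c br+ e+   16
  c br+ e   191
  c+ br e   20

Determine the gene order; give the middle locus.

c

The two most frequent reciprocal classes, c br e and c+ br+ e+, are the parental types, so the F1 was c br e / c+ br+ e+.
The two rarest classes, c+ br e and c br+ e+, are the double crossovers. Comparing them with the parentals, only the c allele has switched, so c is the middle locus and the order is e – c – br.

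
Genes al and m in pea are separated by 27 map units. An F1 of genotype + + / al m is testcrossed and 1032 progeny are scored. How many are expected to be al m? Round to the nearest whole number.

377

A map distance of 27 map units corresponds to a recombination frequency of 0.270.
The F1 is + + / al m, so al m is a parental gamete class with expected frequency (1 − r)/2 = 0.730/2 = 0.3650.
Expected number = 0.3650 × 1032 = 376.68 ≈ 377.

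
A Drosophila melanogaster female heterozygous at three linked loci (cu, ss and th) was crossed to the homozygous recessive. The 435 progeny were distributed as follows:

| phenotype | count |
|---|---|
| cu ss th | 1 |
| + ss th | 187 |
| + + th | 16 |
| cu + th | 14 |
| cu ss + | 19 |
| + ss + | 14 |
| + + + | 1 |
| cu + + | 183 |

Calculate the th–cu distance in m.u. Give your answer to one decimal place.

6.9 m.u.

The two most frequent reciprocal classes, cu + + and + ss th, are the parental types, so the F1 was cu + + / + ss th.
The two rarest classes, + + + and cu ss th, are the double crossovers. Comparing them with the parentals, only the cu allele has switched, so cu is the middle locus and the order is th – cu – ss.
Crossovers in the th–cu interval produce the single-crossover classes cu + th and + ss + (14 + 14 = 28) plus the double crossovers (2).
RF(th–cu) = (28 + 2) / 435 = 30/435 = 0.0690 → 6.9 m.u.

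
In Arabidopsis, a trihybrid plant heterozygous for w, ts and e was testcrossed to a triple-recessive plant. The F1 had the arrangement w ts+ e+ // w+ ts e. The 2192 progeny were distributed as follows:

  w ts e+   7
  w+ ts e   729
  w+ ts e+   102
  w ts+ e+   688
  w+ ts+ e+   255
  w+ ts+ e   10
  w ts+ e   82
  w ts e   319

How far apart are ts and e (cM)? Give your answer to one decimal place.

The two rarest classes, w ts e+ and w+ ts+ e, are the double crossovers. Comparing them with the parentals, only the ts allele has switched, so ts is the middle locus and the order is e – ts – w.
Crossovers in the e–ts interval produce the single-crossover classes w ts+ e and w+ ts e+ (82 + 102 = 184) plus the double crossovers (17).
RF(e–ts) = (184 + 17) / 2192 = 201/2192 = 0.0917 → 9.2 cM.

9.2 cM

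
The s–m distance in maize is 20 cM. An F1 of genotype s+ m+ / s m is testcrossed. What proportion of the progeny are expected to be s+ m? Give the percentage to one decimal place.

A map distance of 20 cM corresponds to a recombination frequency of 0.200.
The F1 is s+ m+ / s m, so s+ m is a recombinant gamete class with expected frequency r/2 = 0.200/2 = 0.1000.
That is 0.1000 = 10.0% of the progeny.

10.0%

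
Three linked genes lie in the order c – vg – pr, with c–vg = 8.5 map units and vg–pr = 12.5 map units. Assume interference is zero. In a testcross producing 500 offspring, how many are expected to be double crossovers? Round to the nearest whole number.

Map distances give recombination frequencies of 0.085 and 0.125 for the two intervals.
With no interference, expected double-crossover frequency = 0.085 × 0.125 = 0.01063.
Expected number = 0.01063 × 500 = 5.31 ≈ 5.

5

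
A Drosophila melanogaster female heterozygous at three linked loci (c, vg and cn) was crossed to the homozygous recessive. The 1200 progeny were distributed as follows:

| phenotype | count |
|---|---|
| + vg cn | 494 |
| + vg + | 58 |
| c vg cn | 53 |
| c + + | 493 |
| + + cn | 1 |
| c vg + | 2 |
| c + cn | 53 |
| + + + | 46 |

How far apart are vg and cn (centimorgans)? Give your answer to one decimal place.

The two most frequent reciprocal classes, c + + and + vg cn, are the parental types, so the F1 was c + + / + vg cn.
The two rarest classes, c vg + and + + cn, are the double crossovers. Comparing them with the parentals, only the vg allele has switched, so vg is the middle locus and the order is cn – vg – c.
Crossovers in the cn–vg interval produce the single-crossover classes c + cn and + vg + (53 + 58 = 111) plus the double crossovers (3).
RF(cn–vg) = (111 + 3) / 1200 = 114/1200 = 0.0950 → 9.5 centimorgans.

9.5 centimorgans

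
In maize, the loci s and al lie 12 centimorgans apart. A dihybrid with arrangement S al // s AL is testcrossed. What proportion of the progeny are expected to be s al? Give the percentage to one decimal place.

6.0%

A map distance of 12 centimorgans corresponds to a recombination frequency of 0.120.
The F1 is S al / s AL, so s al is a recombinant gamete class with expected frequency r/2 = 0.120/2 = 0.0600.
That is 0.0600 = 6.0% of the progeny.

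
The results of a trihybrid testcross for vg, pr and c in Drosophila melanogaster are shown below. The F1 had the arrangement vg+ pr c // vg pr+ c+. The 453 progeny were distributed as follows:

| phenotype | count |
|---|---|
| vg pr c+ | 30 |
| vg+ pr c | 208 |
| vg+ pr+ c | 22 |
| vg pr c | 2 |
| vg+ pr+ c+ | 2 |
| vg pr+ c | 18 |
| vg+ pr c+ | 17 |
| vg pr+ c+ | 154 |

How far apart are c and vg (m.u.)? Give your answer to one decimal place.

8.6 m.u.

The two rarest classes, vg pr c and vg+ pr+ c+, are the double crossovers. Comparing them with the parentals, only the vg allele has switched, so vg is the middle locus and the order is c – vg – pr.
Crossovers in the c–vg interval produce the single-crossover classes vg+ pr c+ and vg pr+ c (17 + 18 = 35) plus the double crossovers (4).
RF(c–vg) = (35 + 4) / 453 = 39/453 = 0.0861 → 8.6 m.u.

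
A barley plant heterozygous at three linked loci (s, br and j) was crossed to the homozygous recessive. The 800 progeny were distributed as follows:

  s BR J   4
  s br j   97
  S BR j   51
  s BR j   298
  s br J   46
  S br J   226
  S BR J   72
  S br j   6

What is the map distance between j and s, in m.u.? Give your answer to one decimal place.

13.4 m.u.

The two most frequent reciprocal classes, s BR j and S br J, are the parental types, so the F1 was s BR j / S br J.
The two rarest classes, s BR J and S br j, are the double crossovers. Comparing them with the parentals, only the j allele has switched, so j is the middle locus and the order is br – j – s.
Crossovers in the j–s interval produce the single-crossover classes S BR j and s br J (51 + 46 = 97) plus the double crossovers (10).
RF(j–s) = (97 + 10) / 800 = 107/800 = 0.1338 → 13.4 m.u.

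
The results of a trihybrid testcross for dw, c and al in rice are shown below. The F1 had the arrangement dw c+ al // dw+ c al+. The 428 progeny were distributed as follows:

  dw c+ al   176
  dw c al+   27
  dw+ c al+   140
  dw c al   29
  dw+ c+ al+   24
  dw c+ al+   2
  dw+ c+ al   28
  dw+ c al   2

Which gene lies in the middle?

The two rarest classes, dw c+ al+ and dw+ c al, are the double crossovers. Comparing them with the parentals, only the al allele has switched, so al is the middle locus and the order is c – al – dw.

al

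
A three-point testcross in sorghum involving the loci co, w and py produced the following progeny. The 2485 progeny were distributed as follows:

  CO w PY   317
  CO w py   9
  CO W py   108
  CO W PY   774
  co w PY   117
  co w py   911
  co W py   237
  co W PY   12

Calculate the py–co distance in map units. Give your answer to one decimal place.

The two most frequent reciprocal classes, CO W PY and co w py, are the parental types, so the F1 was CO W PY / co w py.
The two rarest classes, co W PY and CO w py, are the double crossovers. Comparing them with the parentals, only the co allele has switched, so co is the middle locus and the order is py – co – w.
Crossovers in the py–co interval produce the single-crossover classes CO W py and co w PY (108 + 117 = 225) plus the double crossovers (21).
RF(py–co) = (225 + 21) / 2485 = 246/2485 = 0.0990 → 9.9 map units.

9.9 map units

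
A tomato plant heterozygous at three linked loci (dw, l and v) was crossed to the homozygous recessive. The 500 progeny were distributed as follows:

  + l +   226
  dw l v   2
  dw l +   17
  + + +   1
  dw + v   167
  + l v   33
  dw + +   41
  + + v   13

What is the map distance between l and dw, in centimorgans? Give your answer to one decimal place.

6.6 centimorgans

The two most frequent reciprocal classes, + l + and dw + v, are the parental types, so the F1 was + l + / dw + v.
The two rarest classes, + + + and dw l v, are the double crossovers. Comparing them with the parentals, only the l allele has switched, so l is the middle locus and the order is dw – l – v.
Crossovers in the dw–l interval produce the single-crossover classes dw l + and + + v (17 + 13 = 30) plus the double crossovers (3).
RF(dw–l) = (30 + 3) / 500 = 33/500 = 0.0660 → 6.6 centimorgans.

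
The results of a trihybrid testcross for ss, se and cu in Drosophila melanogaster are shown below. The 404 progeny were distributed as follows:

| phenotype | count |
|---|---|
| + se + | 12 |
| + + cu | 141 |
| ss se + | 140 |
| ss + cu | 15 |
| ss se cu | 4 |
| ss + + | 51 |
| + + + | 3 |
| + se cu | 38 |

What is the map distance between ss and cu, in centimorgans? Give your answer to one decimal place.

8.4 centimorgans

The two most frequent reciprocal classes, + + cu and ss se +, are the parental types, so the F1 was + + cu / ss se +.
The two rarest classes, + + + and ss se cu, are the double crossovers. Comparing them with the parentals, only the cu allele has switched, so cu is the middle locus and the order is ss – cu – se.
Crossovers in the ss–cu interval produce the single-crossover classes ss + cu and + se + (15 + 12 = 27) plus the double crossovers (7).
RF(ss–cu) = (27 + 7) / 404 = 34/404 = 0.0842 → 8.4 centimorgans.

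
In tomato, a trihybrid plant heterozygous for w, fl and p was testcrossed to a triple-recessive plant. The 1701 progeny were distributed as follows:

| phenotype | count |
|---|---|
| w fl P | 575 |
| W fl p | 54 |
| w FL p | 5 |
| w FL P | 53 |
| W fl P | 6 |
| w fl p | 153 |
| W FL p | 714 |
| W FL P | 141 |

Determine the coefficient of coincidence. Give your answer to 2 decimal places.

The two most frequent reciprocal classes, W FL p and w fl P, are the parental types, so the F1 was W FL p / w fl P.
The two rarest classes, w FL p and W fl P, are the double crossovers. Comparing them with the parentals, only the w allele has switched, so w is the middle locus and the order is fl – w – p.
fl–w: (107 + 11)/1701 = 0.0694; w–p: (294 + 11)/1701 = 0.1793.
Expected DCO frequency = 0.0694 × 0.1793 ≈ 0.01244; observed = 11/1701 ≈ 0.00647.
Coefficient of coincidence = 0.00647/0.01244 ≈ 0.52.

0.52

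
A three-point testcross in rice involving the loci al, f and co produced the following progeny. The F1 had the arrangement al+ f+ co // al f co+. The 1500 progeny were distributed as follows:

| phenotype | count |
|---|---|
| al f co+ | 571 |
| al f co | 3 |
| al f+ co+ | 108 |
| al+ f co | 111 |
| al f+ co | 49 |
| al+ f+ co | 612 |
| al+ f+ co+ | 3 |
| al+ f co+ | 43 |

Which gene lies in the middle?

co

The two rarest classes, al+ f+ co+ and al f co, are the double crossovers. Comparing them with the parentals, only the co allele has switched, so co is the middle locus and the order is al – co – f.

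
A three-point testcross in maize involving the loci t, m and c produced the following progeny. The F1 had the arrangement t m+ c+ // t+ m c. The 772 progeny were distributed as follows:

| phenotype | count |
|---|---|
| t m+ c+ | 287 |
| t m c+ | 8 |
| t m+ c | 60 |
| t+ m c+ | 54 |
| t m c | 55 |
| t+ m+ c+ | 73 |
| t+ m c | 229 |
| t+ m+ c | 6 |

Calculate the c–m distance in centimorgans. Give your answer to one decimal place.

16.6 centimorgans

The two rarest classes, t m c+ and t+ m+ c, are the double crossovers. Comparing them with the parentals, only the m allele has switched, so m is the middle locus and the order is t – m – c.
Crossovers in the m–c interval produce the single-crossover classes t m+ c and t+ m c+ (60 + 54 = 114) plus the double crossovers (14).
RF(m–c) = (114 + 14) / 772 = 128/772 = 0.1658 → 16.6 centimorgans.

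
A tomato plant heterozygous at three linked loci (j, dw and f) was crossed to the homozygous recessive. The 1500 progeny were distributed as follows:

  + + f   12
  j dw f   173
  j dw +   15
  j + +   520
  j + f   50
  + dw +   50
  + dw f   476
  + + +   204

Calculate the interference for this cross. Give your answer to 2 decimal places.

0.21

The two most frequent reciprocal classes, j + + and + dw f, are the parental types, so the F1 was j + + / + dw f.
The two rarest classes, j dw + and + + f, are the double crossovers. Comparing them with the parentals, only the dw allele has switched, so dw is the middle locus and the order is f – dw – j.
f–dw: (100 + 27)/1500 = 0.0847; dw–j: (377 + 27)/1500 = 0.2693.
Expected DCO frequency = 0.0847 × 0.2693 ≈ 0.02281; observed = 27/1500 ≈ 0.01800.
Coefficient of coincidence = 0.01800/0.02281 ≈ 0.79; interference = 1 − 0.79 = 0.21.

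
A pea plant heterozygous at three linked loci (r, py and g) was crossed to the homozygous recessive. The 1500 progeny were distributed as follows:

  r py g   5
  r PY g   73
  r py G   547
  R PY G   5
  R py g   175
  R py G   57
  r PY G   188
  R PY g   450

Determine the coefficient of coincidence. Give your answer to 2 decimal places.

0.29

The two most frequent reciprocal classes, r py G and R PY g, are the parental types, so the F1 was r py G / R PY g.
The two rarest classes, r py g and R PY G, are the double crossovers. Comparing them with the parentals, only the g allele has switched, so g is the middle locus and the order is r – g – py.
r–g: (130 + 10)/1500 = 0.0933; g–py: (363 + 10)/1500 = 0.2487.
Expected DCO frequency = 0.0933 × 0.2487 ≈ 0.02320; observed = 10/1500 ≈ 0.00667.
Coefficient of coincidence = 0.00667/0.02320 ≈ 0.29.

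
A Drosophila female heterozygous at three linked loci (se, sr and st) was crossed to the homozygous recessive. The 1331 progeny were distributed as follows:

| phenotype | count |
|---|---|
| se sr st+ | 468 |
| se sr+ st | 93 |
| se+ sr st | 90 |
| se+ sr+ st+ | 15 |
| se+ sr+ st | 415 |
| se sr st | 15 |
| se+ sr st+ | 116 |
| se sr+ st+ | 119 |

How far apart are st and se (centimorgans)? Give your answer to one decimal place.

The two most frequent reciprocal classes, se sr st+ and se+ sr+ st, are the parental types, so the F1 was se sr st+ / se+ sr+ st.
The two rarest classes, se sr st and se+ sr+ st+, are the double crossovers. Comparing them with the parentals, only the st allele has switched, so st is the middle locus and the order is sr – st – se.
Crossovers in the st–se interval produce the single-crossover classes se+ sr st+ and se sr+ st (116 + 93 = 209) plus the double crossovers (30).
RF(st–se) = (209 + 30) / 1331 = 239/1331 = 0.1796 → 18.0 centimorgans.

18.0 centimorgans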